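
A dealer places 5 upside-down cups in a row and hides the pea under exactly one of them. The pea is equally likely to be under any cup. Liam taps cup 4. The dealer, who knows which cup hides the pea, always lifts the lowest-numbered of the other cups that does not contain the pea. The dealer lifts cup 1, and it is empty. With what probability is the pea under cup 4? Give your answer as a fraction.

1/4

Condition on the true location of the pea.
If it is under cup 1 (prior 1/5): the dealer opened cup 1, so this case is ruled out; weight (1/5)·0 = 0.
If it is under any of cups 2, 3, 4, and 5 (prior 1/5 each): cup 1 is the lowest-numbered option available, probability 1; weight (1/5)·1 = 1/5 each.
The weights sum to 4/5.
So P(the pea under cup 4 | the dealer opened cup 1) = (1/5) / (4/5) = 1/4.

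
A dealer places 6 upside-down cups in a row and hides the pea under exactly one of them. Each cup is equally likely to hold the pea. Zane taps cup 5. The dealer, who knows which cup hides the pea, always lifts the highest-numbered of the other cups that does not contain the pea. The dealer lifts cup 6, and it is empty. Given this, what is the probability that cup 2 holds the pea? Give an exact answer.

1/5

Condition on the true location of the pea.
If it is under any of cups 1, 2, 3, 4, and 5 (prior 1/6 each): cup 6 is the highest-numbered option available, probability 1; weight (1/6)·1 = 1/6 each.
If it is under cup 6 (prior 1/6): the dealer opened cup 6, so this case is ruled out; weight (1/6)·0 = 0.
The weights sum to 5/6.
So P(the pea under cup 2 | the dealer opened cup 6) = (1/6) / (5/6) = 1/5.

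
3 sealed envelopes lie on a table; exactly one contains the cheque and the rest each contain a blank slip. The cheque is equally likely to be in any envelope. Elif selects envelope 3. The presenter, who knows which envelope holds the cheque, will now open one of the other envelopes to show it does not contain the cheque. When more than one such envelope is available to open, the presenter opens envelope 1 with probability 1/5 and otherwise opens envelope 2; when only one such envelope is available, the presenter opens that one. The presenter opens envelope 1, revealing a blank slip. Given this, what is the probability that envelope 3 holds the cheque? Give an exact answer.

Apply Bayes' rule, conditioning on where the cheque actually is.
If it is in envelope 1 (prior 1/3): the presenter opened envelope 1, so this case is ruled out; weight (1/3)·0 = 0.
If it is in envelope 2 (prior 1/3): only envelope 1 is available, probability 1; weight (1/3)·1 = 1/3.
If it is in envelope 3 (prior 1/3): envelope 1 is available, opened with probability 1/5; weight (1/3)·(1/5) = 1/15.
The weights sum to 2/5.
So P(the cheque in envelope 3 | the presenter opened envelope 1) = (1/15) / (2/5) = 1/6.

1/6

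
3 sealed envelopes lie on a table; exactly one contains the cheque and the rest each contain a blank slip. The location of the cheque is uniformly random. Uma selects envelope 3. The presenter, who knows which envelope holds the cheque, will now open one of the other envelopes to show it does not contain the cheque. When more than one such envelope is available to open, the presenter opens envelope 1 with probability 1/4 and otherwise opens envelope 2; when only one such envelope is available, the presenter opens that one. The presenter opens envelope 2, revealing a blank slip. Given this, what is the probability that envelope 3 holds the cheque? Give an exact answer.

Apply Bayes' rule, conditioning on where the cheque actually is.
If it is in envelope 1 (prior 1/3): only envelope 2 is available, probability 1; weight (1/3)·1 = 1/3.
If it is in envelope 2 (prior 1/3): the presenter opened envelope 2, so this case is ruled out; weight (1/3)·0 = 0.
If it is in envelope 3 (prior 1/3): envelope 1 is available but not opened, probability 3/4; weight (1/3)·(3/4) = 1/4.
The weights sum to 7/12.
So P(the cheque in envelope 3 | the presenter opened envelope 2) = (1/4) / (7/12) = 3/7.

3/7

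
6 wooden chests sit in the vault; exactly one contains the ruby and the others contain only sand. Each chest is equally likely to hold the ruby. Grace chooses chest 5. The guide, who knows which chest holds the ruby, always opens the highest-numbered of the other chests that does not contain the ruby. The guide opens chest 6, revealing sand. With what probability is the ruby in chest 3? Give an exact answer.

Condition on the true location of the ruby.
If it is in any of chests 1, 2, 3, 4, and 5 (prior 1/6 each): chest 6 is the highest-numbered option available, probability 1; weight (1/6)·1 = 1/6 each.
If it is in chest 6 (prior 1/6): the guide opened chest 6, so this case is ruled out; weight (1/6)·0 = 0.
The weights sum to 5/6.
So P(the ruby in chest 3 | the guide opened chest 6) = (1/6) / (5/6) = 1/5.

1/5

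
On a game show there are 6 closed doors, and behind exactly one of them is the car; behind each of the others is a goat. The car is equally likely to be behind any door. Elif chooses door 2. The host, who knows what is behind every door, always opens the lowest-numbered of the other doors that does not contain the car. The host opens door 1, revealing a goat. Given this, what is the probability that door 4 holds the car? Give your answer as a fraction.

Consider each possible location of the car in turn.
If it is behind door 1 (prior 1/6): the host opened door 1, so this case is ruled out; weight (1/6)·0 = 0.
If it is behind any of doors 2, 3, 4, 5, and 6 (prior 1/6 each): door 1 is the lowest-numbered option available, probability 1; weight (1/6)·1 = 1/6 each.
The weights sum to 5/6.
So P(the car behind door 4 | the host opened door 1) = (1/6) / (5/6) = 1/5.

1/5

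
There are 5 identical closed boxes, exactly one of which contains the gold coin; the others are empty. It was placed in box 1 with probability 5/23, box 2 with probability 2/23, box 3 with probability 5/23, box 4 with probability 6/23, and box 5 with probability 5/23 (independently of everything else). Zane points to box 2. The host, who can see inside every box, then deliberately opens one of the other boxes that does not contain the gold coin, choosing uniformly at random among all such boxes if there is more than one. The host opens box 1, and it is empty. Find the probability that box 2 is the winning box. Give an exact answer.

3/35

Condition on the true location of the gold coin.
If it is in box 1 (prior 5/23): the host opened box 1, so this case is ruled out; weight (5/23)·0 = 0.
If it is in box 2 (prior 2/23): the host has 4 equally likely choices, so probability 1/4; weight (2/23)·(1/4) = 1/46.
If it is in either of boxes 3 and 5 (prior 5/23 each): the host has 3 equally likely choices, so probability 1/3; weight (5/23)·(1/3) = 5/69 each.
If it is in box 4 (prior 6/23): the host has 3 equally likely choices, so probability 1/3; weight (6/23)·(1/3) = 2/23.
The weights sum to 35/138.
So P(the gold coin in box 2 | the host opened box 1) = (1/46) / (35/138) = 3/35.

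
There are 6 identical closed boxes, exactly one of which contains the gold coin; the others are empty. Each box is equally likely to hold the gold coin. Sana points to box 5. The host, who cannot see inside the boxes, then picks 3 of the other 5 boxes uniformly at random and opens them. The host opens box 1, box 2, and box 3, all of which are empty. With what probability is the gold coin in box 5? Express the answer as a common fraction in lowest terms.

Apply Bayes' rule, conditioning on where the gold coin actually is.
If it is in any of boxes 1, 2, and 3 (prior 1/6 each): that box was opened and seen not to hold the prize — ruled out; weight (1/6)·0 = 0 each.
If it is in any of boxes 4, 5, and 6 (prior 1/6 each): the host picks exactly this set with probability 1/10 regardless, and none is the prize; weight (1/6)·(1/10) = 1/60 each.
The weights sum to 1/20.
So P(the gold coin in box 5 | the host opened box 1, box 2, and box 3) = (1/60) / (1/20) = 1/3.

1/3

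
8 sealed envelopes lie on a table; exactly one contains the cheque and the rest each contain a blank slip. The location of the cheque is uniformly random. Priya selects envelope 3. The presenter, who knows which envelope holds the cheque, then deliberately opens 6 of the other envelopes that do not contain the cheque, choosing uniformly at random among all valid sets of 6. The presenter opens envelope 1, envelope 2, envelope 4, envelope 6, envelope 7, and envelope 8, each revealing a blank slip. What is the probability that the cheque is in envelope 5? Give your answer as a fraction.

7/8

Consider each possible location of the cheque in turn.
If it is in any of envelopes 1, 2, 4, 6, 7, and 8 (prior 1/8 each): that envelope was opened and seen not to hold the prize — ruled out; weight (1/8)·0 = 0 each.
If it is in envelope 3 (prior 1/8): the presenter has 7 equally likely choices, so probability 1/7; weight (1/8)·(1/7) = 1/56.
If it is in envelope 5 (prior 1/8): the presenter has no choice, probability 1; weight (1/8)·1 = 1/8.
The weights sum to 1/7.
So P(the cheque in envelope 5 | the presenter opened envelope 1, envelope 2, envelope 4, envelope 6, envelope 7, and envelope 8) = (1/8) / (1/7) = 7/8.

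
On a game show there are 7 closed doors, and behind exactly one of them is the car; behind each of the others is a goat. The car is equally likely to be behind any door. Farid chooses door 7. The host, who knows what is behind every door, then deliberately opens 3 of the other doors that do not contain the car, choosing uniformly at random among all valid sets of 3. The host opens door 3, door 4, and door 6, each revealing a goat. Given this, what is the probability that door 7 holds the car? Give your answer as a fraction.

Condition on the true location of the car.
If it is behind any of doors 1, 2, and 5 (prior 1/7 each): the host has 10 equally likely choices, so probability 1/10; weight (1/7)·(1/10) = 1/70 each.
If it is behind any of doors 3, 4, and 6 (prior 1/7 each): that door was opened and seen not to hold the prize — ruled out; weight (1/7)·0 = 0 each.
If it is behind door 7 (prior 1/7): the host has 20 equally likely choices, so probability 1/20; weight (1/7)·(1/20) = 1/140.
The weights sum to 1/20.
So P(the car behind door 7 | the host opened door 3, door 4, and door 6) = (1/140) / (1/20) = 1/7.

1/7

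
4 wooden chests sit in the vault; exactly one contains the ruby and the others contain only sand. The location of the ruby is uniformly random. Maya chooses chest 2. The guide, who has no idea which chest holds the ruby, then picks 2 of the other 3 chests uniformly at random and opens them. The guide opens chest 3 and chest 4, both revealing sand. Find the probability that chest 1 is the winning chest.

Apply Bayes' rule, conditioning on where the ruby actually is.
If it is in either of chests 1 and 2 (prior 1/4 each): the guide picks exactly this set with probability 1/3 regardless, and none is the prize; weight (1/4)·(1/3) = 1/12 each.
If it is in either of chests 3 and 4 (prior 1/4 each): that chest was opened and seen not to hold the prize — ruled out; weight (1/4)·0 = 0 each.
The weights sum to 1/6.
So P(the ruby in chest 1 | the guide opened chest 3 and chest 4) = (1/12) / (1/6) = 1/2.

1/2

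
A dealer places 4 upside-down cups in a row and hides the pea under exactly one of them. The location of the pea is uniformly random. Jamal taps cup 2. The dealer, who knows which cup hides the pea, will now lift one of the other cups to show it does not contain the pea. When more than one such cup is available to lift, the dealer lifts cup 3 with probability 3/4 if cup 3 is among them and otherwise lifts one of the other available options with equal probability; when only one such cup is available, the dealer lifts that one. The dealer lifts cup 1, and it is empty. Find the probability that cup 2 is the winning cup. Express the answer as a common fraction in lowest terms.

1/7

Consider each possible location of the pea in turn.
If it is under cup 1 (prior 1/4): the dealer opened cup 1, so this case is ruled out; weight (1/4)·0 = 0.
If it is under cup 2 (prior 1/4): cup 3 is available but not opened; cup 1 gets probability (1 − 3/4)/2 = 1/8; weight (1/4)·(1/8) = 1/32.
If it is under cup 3 (prior 1/4): cup 3 holds the prize so is unavailable; the dealer chooses uniformly among the 2 others, probability 1/2; weight (1/4)·(1/2) = 1/8.
If it is under cup 4 (prior 1/4): cup 3 is available but not opened, probability 1/4; weight (1/4)·(1/4) = 1/16.
The weights sum to 7/32.
So P(the pea under cup 2 | the dealer opened cup 1) = (1/32) / (7/32) = 1/7.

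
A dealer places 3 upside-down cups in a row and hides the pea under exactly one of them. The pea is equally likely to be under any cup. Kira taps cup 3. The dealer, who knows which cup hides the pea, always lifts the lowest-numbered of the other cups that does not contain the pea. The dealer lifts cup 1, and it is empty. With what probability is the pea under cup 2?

1/2

Condition on the true location of the pea.
If it is under cup 1 (prior 1/3): the dealer opened cup 1, so this case is ruled out; weight (1/3)·0 = 0.
If it is under either of cups 2 and 3 (prior 1/3 each): cup 1 is the lowest-numbered option available, probability 1; weight (1/3)·1 = 1/3 each.
The weights sum to 2/3.
So P(the pea under cup 2 | the dealer opened cup 1) = (1/3) / (2/3) = 1/2.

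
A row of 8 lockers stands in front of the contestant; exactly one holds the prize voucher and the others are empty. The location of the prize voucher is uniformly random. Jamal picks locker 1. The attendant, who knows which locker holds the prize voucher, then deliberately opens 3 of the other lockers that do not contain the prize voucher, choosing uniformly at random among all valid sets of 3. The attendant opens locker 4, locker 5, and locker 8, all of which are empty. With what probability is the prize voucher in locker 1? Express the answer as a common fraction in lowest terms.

1/8

Apply Bayes' rule, conditioning on where the prize voucher actually is.
If it is in locker 1 (prior 1/8): the attendant has 35 equally likely choices, so probability 1/35; weight (1/8)·(1/35) = 1/280.
If it is in any of lockers 2, 3, 6, and 7 (prior 1/8 each): the attendant has 20 equally likely choices, so probability 1/20; weight (1/8)·(1/20) = 1/160 each.
If it is in any of lockers 4, 5, and 8 (prior 1/8 each): that locker was opened and seen not to hold the prize — ruled out; weight (1/8)·0 = 0 each.
The weights sum to 1/35.
So P(the prize voucher in locker 1 | the attendant opened locker 4, locker 5, and locker 8) = (1/280) / (1/35) = 1/8.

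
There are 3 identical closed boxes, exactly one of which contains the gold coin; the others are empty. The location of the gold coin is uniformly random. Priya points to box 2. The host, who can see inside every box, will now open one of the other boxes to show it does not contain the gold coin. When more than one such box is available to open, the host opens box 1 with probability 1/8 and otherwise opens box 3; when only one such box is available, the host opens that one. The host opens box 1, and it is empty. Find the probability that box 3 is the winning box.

8/9

Consider each possible location of the gold coin in turn.
If it is in box 1 (prior 1/3): the host opened box 1, so this case is ruled out; weight (1/3)·0 = 0.
If it is in box 2 (prior 1/3): box 1 is available, opened with probability 1/8; weight (1/3)·(1/8) = 1/24.
If it is in box 3 (prior 1/3): only box 1 is available, probability 1; weight (1/3)·1 = 1/3.
The weights sum to 3/8.
So P(the gold coin in box 3 | the host opened box 1) = (1/3) / (3/8) = 8/9.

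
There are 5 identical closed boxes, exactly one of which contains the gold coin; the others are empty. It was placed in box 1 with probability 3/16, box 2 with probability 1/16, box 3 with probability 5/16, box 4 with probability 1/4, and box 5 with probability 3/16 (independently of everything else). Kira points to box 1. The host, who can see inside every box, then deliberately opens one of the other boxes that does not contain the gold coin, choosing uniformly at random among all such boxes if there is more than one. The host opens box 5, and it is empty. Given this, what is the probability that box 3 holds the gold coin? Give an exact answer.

Consider each possible location of the gold coin in turn.
If it is in box 1 (prior 3/16): the host has 4 equally likely choices, so probability 1/4; weight (3/16)·(1/4) = 3/64.
If it is in box 2 (prior 1/16): the host has 3 equally likely choices, so probability 1/3; weight (1/16)·(1/3) = 1/48.
If it is in box 3 (prior 5/16): the host has 3 equally likely choices, so probability 1/3; weight (5/16)·(1/3) = 5/48.
If it is in box 4 (prior 1/4): the host has 3 equally likely choices, so probability 1/3; weight (1/4)·(1/3) = 1/12.
If it is in box 5 (prior 3/16): the host opened box 5, so this case is ruled out; weight (3/16)·0 = 0.
The weights sum to 49/192.
So P(the gold coin in box 3 | the host opened box 5) = (5/48) / (49/192) = 20/49.

20/49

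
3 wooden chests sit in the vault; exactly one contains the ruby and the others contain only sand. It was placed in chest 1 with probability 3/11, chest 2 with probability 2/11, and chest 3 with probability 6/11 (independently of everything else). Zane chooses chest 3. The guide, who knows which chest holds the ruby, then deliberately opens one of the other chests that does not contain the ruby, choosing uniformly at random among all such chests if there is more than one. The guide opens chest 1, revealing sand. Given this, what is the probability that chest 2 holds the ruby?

Apply Bayes' rule, conditioning on where the ruby actually is.
If it is in chest 1 (prior 3/11): the guide opened chest 1, so this case is ruled out; weight (3/11)·0 = 0.
If it is in chest 2 (prior 2/11): the guide has no choice, probability 1; weight (2/11)·1 = 2/11.
If it is in chest 3 (prior 6/11): the guide has 2 equally likely choices, so probability 1/2; weight (6/11)·(1/2) = 3/11.
The weights sum to 5/11.
So P(the ruby in chest 2 | the guide opened chest 1) = (2/11) / (5/11) = 2/5.

2/5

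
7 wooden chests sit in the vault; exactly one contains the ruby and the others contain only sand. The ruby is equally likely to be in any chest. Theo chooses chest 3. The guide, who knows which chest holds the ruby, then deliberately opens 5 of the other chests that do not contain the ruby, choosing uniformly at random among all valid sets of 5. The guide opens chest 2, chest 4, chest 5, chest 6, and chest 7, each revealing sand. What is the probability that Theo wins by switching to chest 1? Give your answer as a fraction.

Apply Bayes' rule, conditioning on where the ruby actually is.
If it is in chest 1 (prior 1/7): the guide has no choice, probability 1; weight (1/7)·1 = 1/7.
If it is in any of chests 2, 4, 5, 6, and 7 (prior 1/7 each): that chest was opened and seen not to hold the prize — ruled out; weight (1/7)·0 = 0 each.
If it is in chest 3 (prior 1/7): the guide has 6 equally likely choices, so probability 1/6; weight (1/7)·(1/6) = 1/42.
The weights sum to 1/6.
So P(the ruby in chest 1 | the guide opened chest 2, chest 4, chest 5, chest 6, and chest 7) = (1/7) / (1/6) = 6/7.

6/7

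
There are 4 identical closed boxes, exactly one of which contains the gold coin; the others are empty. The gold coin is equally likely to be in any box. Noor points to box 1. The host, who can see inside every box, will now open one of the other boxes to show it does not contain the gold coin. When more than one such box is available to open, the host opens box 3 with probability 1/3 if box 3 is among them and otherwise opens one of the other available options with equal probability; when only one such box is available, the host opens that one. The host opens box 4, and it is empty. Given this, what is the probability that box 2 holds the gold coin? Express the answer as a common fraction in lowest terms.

4/9

Consider each possible location of the gold coin in turn.
If it is in box 1 (prior 1/4): box 3 is available but not opened; box 4 gets probability (1 − 1/3)/2 = 1/3; weight (1/4)·(1/3) = 1/12.
If it is in box 2 (prior 1/4): box 3 is available but not opened, probability 2/3; weight (1/4)·(2/3) = 1/6.
If it is in box 3 (prior 1/4): box 3 holds the prize so is unavailable; the host chooses uniformly among the 2 others, probability 1/2; weight (1/4)·(1/2) = 1/8.
If it is in box 4 (prior 1/4): the host opened box 4, so this case is ruled out; weight (1/4)·0 = 0.
The weights sum to 3/8.
So P(the gold coin in box 2 | the host opened box 4) = (1/6) / (3/8) = 4/9.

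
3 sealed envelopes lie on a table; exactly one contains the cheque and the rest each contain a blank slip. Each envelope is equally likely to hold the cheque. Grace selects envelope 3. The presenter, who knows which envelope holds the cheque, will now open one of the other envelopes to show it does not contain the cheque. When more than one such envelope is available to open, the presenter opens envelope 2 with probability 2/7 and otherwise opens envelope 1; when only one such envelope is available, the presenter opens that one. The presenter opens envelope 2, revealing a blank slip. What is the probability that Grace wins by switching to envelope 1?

7/9

Consider each possible location of the cheque in turn.
If it is in envelope 1 (prior 1/3): only envelope 2 is available, probability 1; weight (1/3)·1 = 1/3.
If it is in envelope 2 (prior 1/3): the presenter opened envelope 2, so this case is ruled out; weight (1/3)·0 = 0.
If it is in envelope 3 (prior 1/3): envelope 2 is available, opened with probability 2/7; weight (1/3)·(2/7) = 2/21.
The weights sum to 3/7.
So P(the cheque in envelope 1 | the presenter opened envelope 2) = (1/3) / (3/7) = 7/9.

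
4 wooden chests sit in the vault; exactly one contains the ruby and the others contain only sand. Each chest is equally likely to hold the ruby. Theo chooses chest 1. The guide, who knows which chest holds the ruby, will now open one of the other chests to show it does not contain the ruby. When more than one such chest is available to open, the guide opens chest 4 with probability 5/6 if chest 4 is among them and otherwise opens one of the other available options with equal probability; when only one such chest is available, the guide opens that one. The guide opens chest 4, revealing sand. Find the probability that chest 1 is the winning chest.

1/3

Apply Bayes' rule, conditioning on where the ruby actually is.
If it is in any of chests 1, 2, and 3 (prior 1/4 each): chest 4 is available, opened with probability 5/6; weight (1/4)·(5/6) = 5/24 each.
If it is in chest 4 (prior 1/4): the guide opened chest 4, so this case is ruled out; weight (1/4)·0 = 0.
The weights sum to 5/8.
So P(the ruby in chest 1 | the guide opened chest 4) = (5/24) / (5/8) = 1/3.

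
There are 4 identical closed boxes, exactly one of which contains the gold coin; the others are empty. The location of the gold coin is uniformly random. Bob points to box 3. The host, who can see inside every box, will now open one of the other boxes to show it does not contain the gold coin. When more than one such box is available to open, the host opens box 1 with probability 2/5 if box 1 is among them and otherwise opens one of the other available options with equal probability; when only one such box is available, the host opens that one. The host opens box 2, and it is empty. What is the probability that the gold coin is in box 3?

Consider each possible location of the gold coin in turn.
If it is in box 1 (prior 1/4): box 1 holds the prize so is unavailable; the host chooses uniformly among the 2 others, probability 1/2; weight (1/4)·(1/2) = 1/8.
If it is in box 2 (prior 1/4): the host opened box 2, so this case is ruled out; weight (1/4)·0 = 0.
If it is in box 3 (prior 1/4): box 1 is available but not opened; box 2 gets probability (1 − 2/5)/2 = 3/10; weight (1/4)·(3/10) = 3/40.
If it is in box 4 (prior 1/4): box 1 is available but not opened, probability 3/5; weight (1/4)·(3/5) = 3/20.
The weights sum to 7/20.
So P(the gold coin in box 3 | the host opened box 2) = (3/40) / (7/20) = 3/14.

3/14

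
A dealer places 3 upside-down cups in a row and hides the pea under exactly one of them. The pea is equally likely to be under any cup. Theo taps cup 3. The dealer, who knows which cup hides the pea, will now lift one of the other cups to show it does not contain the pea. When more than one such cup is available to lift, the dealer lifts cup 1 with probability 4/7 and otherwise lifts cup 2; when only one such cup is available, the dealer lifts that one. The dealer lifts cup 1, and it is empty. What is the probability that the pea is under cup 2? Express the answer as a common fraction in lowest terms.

7/11

Condition on the true location of the pea.
If it is under cup 1 (prior 1/3): the dealer opened cup 1, so this case is ruled out; weight (1/3)·0 = 0.
If it is under cup 2 (prior 1/3): only cup 1 is available, probability 1; weight (1/3)·1 = 1/3.
If it is under cup 3 (prior 1/3): cup 1 is available, opened with probability 4/7; weight (1/3)·(4/7) = 4/21.
The weights sum to 11/21.
So P(the pea under cup 2 | the dealer opened cup 1) = (1/3) / (11/21) = 7/11.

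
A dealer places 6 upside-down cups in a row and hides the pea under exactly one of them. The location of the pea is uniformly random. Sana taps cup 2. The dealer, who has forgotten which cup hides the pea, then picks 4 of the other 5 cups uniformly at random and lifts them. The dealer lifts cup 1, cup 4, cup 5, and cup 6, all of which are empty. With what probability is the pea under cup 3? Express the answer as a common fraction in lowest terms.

1/2

Condition on the true location of the pea.
If it is under any of cups 1, 4, 5, and 6 (prior 1/6 each): that cup was opened and seen not to hold the prize — ruled out; weight (1/6)·0 = 0 each.
If it is under either of cups 2 and 3 (prior 1/6 each): the dealer picks exactly this set with probability 1/5 regardless, and none is the prize; weight (1/6)·(1/5) = 1/30 each.
The weights sum to 1/15.
So P(the pea under cup 3 | the dealer opened cup 1, cup 4, cup 5, and cup 6) = (1/30) / (1/15) = 1/2.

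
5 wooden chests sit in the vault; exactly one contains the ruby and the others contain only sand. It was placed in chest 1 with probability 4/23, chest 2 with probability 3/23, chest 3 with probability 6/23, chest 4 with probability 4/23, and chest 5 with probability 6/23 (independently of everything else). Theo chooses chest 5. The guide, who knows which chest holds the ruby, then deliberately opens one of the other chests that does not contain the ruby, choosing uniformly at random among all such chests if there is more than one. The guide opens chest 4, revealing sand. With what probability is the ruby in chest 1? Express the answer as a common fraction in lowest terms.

Apply Bayes' rule, conditioning on where the ruby actually is.
If it is in chest 1 (prior 4/23): the guide has 3 equally likely choices, so probability 1/3; weight (4/23)·(1/3) = 4/69.
If it is in chest 2 (prior 3/23): the guide has 3 equally likely choices, so probability 1/3; weight (3/23)·(1/3) = 1/23.
If it is in chest 3 (prior 6/23): the guide has 3 equally likely choices, so probability 1/3; weight (6/23)·(1/3) = 2/23.
If it is in chest 4 (prior 4/23): the guide opened chest 4, so this case is ruled out; weight (4/23)·0 = 0.
If it is in chest 5 (prior 6/23): the guide has 4 equally likely choices, so probability 1/4; weight (6/23)·(1/4) = 3/46.
The weights sum to 35/138.
So P(the ruby in chest 1 | the guide opened chest 4) = (4/69) / (35/138) = 8/35.

8/35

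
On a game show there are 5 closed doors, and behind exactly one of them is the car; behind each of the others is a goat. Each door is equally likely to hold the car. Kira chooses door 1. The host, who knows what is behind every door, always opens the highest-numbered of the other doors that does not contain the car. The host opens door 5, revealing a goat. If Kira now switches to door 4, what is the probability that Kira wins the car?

Apply Bayes' rule, conditioning on where the car actually is.
If it is behind any of doors 1, 2, 3, and 4 (prior 1/5 each): door 5 is the highest-numbered option available, probability 1; weight (1/5)·1 = 1/5 each.
If it is behind door 5 (prior 1/5): the host opened door 5, so this case is ruled out; weight (1/5)·0 = 0.
The weights sum to 4/5.
So P(the car behind door 4 | the host opened door 5) = (1/5) / (4/5) = 1/4.

1/4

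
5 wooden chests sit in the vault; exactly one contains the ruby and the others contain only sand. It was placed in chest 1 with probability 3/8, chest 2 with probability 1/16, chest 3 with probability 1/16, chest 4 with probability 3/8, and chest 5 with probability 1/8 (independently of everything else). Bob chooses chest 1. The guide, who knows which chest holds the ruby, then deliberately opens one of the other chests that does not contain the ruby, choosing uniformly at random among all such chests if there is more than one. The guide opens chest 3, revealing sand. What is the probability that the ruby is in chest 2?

2/27

Condition on the true location of the ruby.
If it is in chest 1 (prior 3/8): the guide has 4 equally likely choices, so probability 1/4; weight (3/8)·(1/4) = 3/32.
If it is in chest 2 (prior 1/16): the guide has 3 equally likely choices, so probability 1/3; weight (1/16)·(1/3) = 1/48.
If it is in chest 3 (prior 1/16): the guide opened chest 3, so this case is ruled out; weight (1/16)·0 = 0.
If it is in chest 4 (prior 3/8): the guide has 3 equally likely choices, so probability 1/3; weight (3/8)·(1/3) = 1/8.
If it is in chest 5 (prior 1/8): the guide has 3 equally likely choices, so probability 1/3; weight (1/8)·(1/3) = 1/24.
The weights sum to 9/32.
So P(the ruby in chest 2 | the guide opened chest 3) = (1/48) / (9/32) = 2/27.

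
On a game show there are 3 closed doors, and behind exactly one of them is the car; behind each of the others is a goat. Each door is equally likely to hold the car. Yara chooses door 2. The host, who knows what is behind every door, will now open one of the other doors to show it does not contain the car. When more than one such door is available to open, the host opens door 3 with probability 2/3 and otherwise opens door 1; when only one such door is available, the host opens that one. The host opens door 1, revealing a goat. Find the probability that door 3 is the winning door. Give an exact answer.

Consider each possible location of the car in turn.
If it is behind door 1 (prior 1/3): the host opened door 1, so this case is ruled out; weight (1/3)·0 = 0.
If it is behind door 2 (prior 1/3): door 3 is available but not opened, probability 1/3; weight (1/3)·(1/3) = 1/9.
If it is behind door 3 (prior 1/3): only door 1 is available, probability 1; weight (1/3)·1 = 1/3.
The weights sum to 4/9.
So P(the car behind door 3 | the host opened door 1) = (1/3) / (4/9) = 3/4.

3/4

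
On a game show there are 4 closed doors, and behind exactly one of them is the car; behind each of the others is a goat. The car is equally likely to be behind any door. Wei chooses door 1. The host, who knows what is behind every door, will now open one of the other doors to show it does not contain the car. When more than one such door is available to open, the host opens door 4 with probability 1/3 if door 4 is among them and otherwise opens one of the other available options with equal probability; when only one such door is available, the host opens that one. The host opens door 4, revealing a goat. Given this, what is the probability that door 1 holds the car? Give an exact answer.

1/3

Condition on the true location of the car.
If it is behind any of doors 1, 2, and 3 (prior 1/4 each): door 4 is available, opened with probability 1/3; weight (1/4)·(1/3) = 1/12 each.
If it is behind door 4 (prior 1/4): the host opened door 4, so this case is ruled out; weight (1/4)·0 = 0.
The weights sum to 1/4.
So P(the car behind door 1 | the host opened door 4) = (1/12) / (1/4) = 1/3.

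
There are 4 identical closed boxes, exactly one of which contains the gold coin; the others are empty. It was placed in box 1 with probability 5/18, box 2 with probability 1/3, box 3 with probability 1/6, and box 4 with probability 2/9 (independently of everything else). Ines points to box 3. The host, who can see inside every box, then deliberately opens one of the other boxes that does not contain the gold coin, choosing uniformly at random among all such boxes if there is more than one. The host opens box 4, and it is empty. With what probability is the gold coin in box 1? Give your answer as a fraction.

Consider each possible location of the gold coin in turn.
If it is in box 1 (prior 5/18): the host has 2 equally likely choices, so probability 1/2; weight (5/18)·(1/2) = 5/36.
If it is in box 2 (prior 1/3): the host has 2 equally likely choices, so probability 1/2; weight (1/3)·(1/2) = 1/6.
If it is in box 3 (prior 1/6): the host has 3 equally likely choices, so probability 1/3; weight (1/6)·(1/3) = 1/18.
If it is in box 4 (prior 2/9): the host opened box 4, so this case is ruled out; weight (2/9)·0 = 0.
The weights sum to 13/36.
So P(the gold coin in box 1 | the host opened box 4) = (5/36) / (13/36) = 5/13.

5/13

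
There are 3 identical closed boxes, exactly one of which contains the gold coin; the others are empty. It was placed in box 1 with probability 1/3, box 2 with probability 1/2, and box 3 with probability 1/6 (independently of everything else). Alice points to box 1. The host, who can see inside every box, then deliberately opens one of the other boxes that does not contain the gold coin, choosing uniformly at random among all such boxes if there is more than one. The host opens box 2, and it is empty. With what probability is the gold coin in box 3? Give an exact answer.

Condition on the true location of the gold coin.
If it is in box 1 (prior 1/3): the host has 2 equally likely choices, so probability 1/2; weight (1/3)·(1/2) = 1/6.
If it is in box 2 (prior 1/2): the host opened box 2, so this case is ruled out; weight (1/2)·0 = 0.
If it is in box 3 (prior 1/6): the host has no choice, probability 1; weight (1/6)·1 = 1/6.
The weights sum to 1/3.
So P(the gold coin in box 3 | the host opened box 2) = (1/6) / (1/3) = 1/2.

1/2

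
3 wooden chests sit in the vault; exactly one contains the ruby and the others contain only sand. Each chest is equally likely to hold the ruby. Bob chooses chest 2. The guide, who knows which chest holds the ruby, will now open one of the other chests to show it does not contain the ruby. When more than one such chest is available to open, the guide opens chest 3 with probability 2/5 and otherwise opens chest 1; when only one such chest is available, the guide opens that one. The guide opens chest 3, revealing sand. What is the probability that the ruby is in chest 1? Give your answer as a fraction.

Condition on the true location of the ruby.
If it is in chest 1 (prior 1/3): only chest 3 is available, probability 1; weight (1/3)·1 = 1/3.
If it is in chest 2 (prior 1/3): chest 3 is available, opened with probability 2/5; weight (1/3)·(2/5) = 2/15.
If it is in chest 3 (prior 1/3): the guide opened chest 3, so this case is ruled out; weight (1/3)·0 = 0.
The weights sum to 7/15.
So P(the ruby in chest 1 | the guide opened chest 3) = (1/3) / (7/15) = 5/7.

5/7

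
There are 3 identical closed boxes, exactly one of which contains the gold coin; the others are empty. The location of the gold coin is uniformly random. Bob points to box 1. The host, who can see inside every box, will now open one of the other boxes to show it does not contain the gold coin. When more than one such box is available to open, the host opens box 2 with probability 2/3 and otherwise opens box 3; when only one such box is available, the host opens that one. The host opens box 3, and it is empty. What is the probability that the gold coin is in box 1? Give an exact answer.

1/4

Consider each possible location of the gold coin in turn.
If it is in box 1 (prior 1/3): box 2 is available but not opened, probability 1/3; weight (1/3)·(1/3) = 1/9.
If it is in box 2 (prior 1/3): only box 3 is available, probability 1; weight (1/3)·1 = 1/3.
If it is in box 3 (prior 1/3): the host opened box 3, so this case is ruled out; weight (1/3)·0 = 0.
The weights sum to 4/9.
So P(the gold coin in box 1 | the host opened box 3) = (1/9) / (4/9) = 1/4.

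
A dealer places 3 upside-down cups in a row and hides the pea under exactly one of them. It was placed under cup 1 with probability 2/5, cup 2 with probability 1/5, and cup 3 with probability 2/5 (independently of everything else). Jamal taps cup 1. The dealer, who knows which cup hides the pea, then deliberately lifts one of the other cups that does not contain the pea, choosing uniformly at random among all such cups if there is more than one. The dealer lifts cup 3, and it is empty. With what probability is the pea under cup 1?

1/2

Condition on the true location of the pea.
If it is under cup 1 (prior 2/5): the dealer has 2 equally likely choices, so probability 1/2; weight (2/5)·(1/2) = 1/5.
If it is under cup 2 (prior 1/5): the dealer has no choice, probability 1; weight (1/5)·1 = 1/5.
If it is under cup 3 (prior 2/5): the dealer opened cup 3, so this case is ruled out; weight (2/5)·0 = 0.
The weights sum to 2/5.
So P(the pea under cup 1 | the dealer opened cup 3) = (1/5) / (2/5) = 1/2.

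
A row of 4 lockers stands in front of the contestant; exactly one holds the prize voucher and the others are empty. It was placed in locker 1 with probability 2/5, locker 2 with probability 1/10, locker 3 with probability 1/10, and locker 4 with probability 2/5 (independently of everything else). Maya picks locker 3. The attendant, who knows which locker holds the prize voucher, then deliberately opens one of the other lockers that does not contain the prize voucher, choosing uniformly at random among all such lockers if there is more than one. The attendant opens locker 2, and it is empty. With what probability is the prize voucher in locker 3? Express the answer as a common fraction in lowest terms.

1/13

Apply Bayes' rule, conditioning on where the prize voucher actually is.
If it is in either of lockers 1 and 4 (prior 2/5 each): the attendant has 2 equally likely choices, so probability 1/2; weight (2/5)·(1/2) = 1/5 each.
If it is in locker 2 (prior 1/10): the attendant opened locker 2, so this case is ruled out; weight (1/10)·0 = 0.
If it is in locker 3 (prior 1/10): the attendant has 3 equally likely choices, so probability 1/3; weight (1/10)·(1/3) = 1/30.
The weights sum to 13/30.
So P(the prize voucher in locker 3 | the attendant opened locker 2) = (1/30) / (13/30) = 1/13.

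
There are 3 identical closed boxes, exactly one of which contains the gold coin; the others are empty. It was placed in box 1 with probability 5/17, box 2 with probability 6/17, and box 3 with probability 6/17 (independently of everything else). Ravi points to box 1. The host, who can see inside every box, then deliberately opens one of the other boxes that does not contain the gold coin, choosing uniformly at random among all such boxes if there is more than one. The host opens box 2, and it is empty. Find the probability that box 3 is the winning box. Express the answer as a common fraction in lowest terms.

Consider each possible location of the gold coin in turn.
If it is in box 1 (prior 5/17): the host has 2 equally likely choices, so probability 1/2; weight (5/17)·(1/2) = 5/34.
If it is in box 2 (prior 6/17): the host opened box 2, so this case is ruled out; weight (6/17)·0 = 0.
If it is in box 3 (prior 6/17): the host has no choice, probability 1; weight (6/17)·1 = 6/17.
The weights sum to 1/2.
So P(the gold coin in box 3 | the host opened box 2) = (6/17) / (1/2) = 12/17.

12/17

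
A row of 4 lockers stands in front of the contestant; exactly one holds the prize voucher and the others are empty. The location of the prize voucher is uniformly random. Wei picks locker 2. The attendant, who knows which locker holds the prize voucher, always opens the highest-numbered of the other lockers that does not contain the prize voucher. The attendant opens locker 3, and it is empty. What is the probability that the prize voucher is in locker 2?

0

Apply Bayes' rule, conditioning on where the prize voucher actually is.
If it is in either of lockers 1 and 2 (prior 1/4 each): the attendant would have opened locker 4 instead, probability 0; weight (1/4)·0 = 0 each.
If it is in locker 3 (prior 1/4): the attendant opened locker 3, so this case is ruled out; weight (1/4)·0 = 0.
If it is in locker 4 (prior 1/4): locker 3 is the highest-numbered option available, probability 1; weight (1/4)·1 = 1/4.
The weights sum to 1/4.
So P(the prize voucher in locker 2 | the attendant opened locker 3) = 0 / (1/4) = 0.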